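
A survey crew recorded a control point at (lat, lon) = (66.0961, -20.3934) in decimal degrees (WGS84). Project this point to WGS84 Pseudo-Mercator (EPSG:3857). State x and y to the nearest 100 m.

Web Mercator is spherical with R = a = 6378137 m.
x = R·λ = 6378137 × -0.355931976 = -2270182.904 m.
y = R·ln tan(π/4 + φ/2) = 6378137 × 1.552678646 = 9903197.122 m.

x -2270200 m, y 9903200 m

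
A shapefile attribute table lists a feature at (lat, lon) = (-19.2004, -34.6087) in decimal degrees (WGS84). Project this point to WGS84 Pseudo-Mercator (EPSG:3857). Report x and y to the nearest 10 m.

x -3852620 m, y -2178540 m

Web Mercator is spherical with R = a = 6378137 m.
x = R·λ = 6378137 × -0.604035765 = -3852622.861 m.
y = R·ln tan(π/4 + φ/2) = 6378137 × -0.341564321 = -2178544.035 m.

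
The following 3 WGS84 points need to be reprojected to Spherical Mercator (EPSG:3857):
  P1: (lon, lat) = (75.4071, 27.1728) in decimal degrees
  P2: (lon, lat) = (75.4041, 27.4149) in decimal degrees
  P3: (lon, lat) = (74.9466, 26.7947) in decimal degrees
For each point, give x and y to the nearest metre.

Web Mercator: x = R·λ, y = R·ln tan(π/4+φ/2), R = 6378137 m.
P1 (27.1728°, 75.4071°) → (8394279.974, 3145077.463) m.
P2 (27.4149°, 75.4041°) → (8393946.016, 3175404.342) m.
P3 (26.7947°, 74.9466°) → (8343017.349, 3097845.558) m.

P1: x 8394280 m, y 3145077 m; P2: x 8393946 m, y 3175404 m; P3: x 8343017 m, y 3097846 m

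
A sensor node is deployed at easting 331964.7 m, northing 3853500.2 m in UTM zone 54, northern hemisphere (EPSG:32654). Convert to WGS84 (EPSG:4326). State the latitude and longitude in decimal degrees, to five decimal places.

lat 34.80990°, lon 139.16290°

Zone 54N: λ₀ = 141°, k₀ = 0.9996, false easting 500000 m.
Meridian distance M = (N − FN)/k₀ = 3855042.2 m.
Inverse transverse Mercator on WGS84 gives φ = 34.80990032°, λ = 139.16290005°.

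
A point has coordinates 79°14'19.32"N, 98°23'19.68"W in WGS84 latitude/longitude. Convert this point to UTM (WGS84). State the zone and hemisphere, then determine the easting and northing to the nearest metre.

Zone 14N: E 512740 m, N 8796682 m

Longitude -98.3888° lies in the 6° band [-102°, -96°), giving zone 14; latitude is north of the equator, so 14N.
Zone 14 central meridian λ₀ = 6×14 − 183 = -99°; Δλ = +0.6112°.
Transverse Mercator on WGS84 with k₀ = 0.9996 gives E = 512739.911 m, N = 8796681.862 m.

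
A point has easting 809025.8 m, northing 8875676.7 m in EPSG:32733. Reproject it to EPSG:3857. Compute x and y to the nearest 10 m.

x 1983710 m, y -1136860 m

Unproject from UTM 33S (λ₀ = 15°) → φ = -10.15890034°, λ = 17.81999990°.
Web Mercator (R = 6378137 m): x = 1983713.315 m, y = -1136855.973 m.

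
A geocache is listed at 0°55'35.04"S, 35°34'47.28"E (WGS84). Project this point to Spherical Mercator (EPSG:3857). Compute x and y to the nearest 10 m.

Web Mercator is spherical with R = a = 6378137 m.
x = R·λ = 6378137 × 0.620984657 = 3960725.219 m.
y = R·ln tan(π/4 + φ/2) = 6378137 × -0.016169435 = -103130.870 m.

x 3960730 m, y -103130 m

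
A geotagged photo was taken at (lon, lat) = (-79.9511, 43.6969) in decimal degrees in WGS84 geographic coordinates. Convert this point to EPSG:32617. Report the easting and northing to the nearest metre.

E 584522 m, N 4838744 m

Zone 17 central meridian λ₀ = 6×17 − 183 = -81°; Δλ = +1.0489°.
Transverse Mercator on WGS84 with k₀ = 0.9996 gives E = 584521.773 m, N = 4838743.596 m.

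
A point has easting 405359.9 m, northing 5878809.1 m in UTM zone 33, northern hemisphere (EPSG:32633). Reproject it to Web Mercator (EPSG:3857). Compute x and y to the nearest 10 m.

x 1512620 m, y 6992330 m

Unproject from UTM 33N (λ₀ = 15°) → φ = 53.05039997°, λ = 13.58810014°.
Web Mercator (R = 6378137 m): x = 1512620.388 m, y = 6992325.997 m.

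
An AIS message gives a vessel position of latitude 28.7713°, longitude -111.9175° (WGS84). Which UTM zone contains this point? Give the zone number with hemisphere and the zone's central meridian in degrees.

Zone 12N, central meridian -111°

UTM zone = ⌊(λ + 180)/6⌋ + 1; -111.9175° ∈ [-114°, -108°) → zone 12.
Hemisphere: N (φ ≥ 0).
Central meridian λ₀ = 6×12 − 183 = -111°.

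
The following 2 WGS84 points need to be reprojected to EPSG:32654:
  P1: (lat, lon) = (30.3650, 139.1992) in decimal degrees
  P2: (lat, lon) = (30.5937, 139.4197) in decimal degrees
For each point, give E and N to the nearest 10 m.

P1: E 326940 m, N 3360610 m; P2: E 348490 m, N 3385640 m

UTM zone 54N: λ₀ = 141°, k₀ = 0.9996.
P1 (30.3650°, 139.1992°) → (326942.083, 3360606.493) m.
P2 (30.5937°, 139.4197°) → (348489.808, 3385638.683) m.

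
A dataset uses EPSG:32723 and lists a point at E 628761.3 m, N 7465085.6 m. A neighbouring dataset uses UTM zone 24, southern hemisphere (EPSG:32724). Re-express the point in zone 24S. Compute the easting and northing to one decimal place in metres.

E 13100.6 m, N 7457772.8 m

UTM 23S → geographic: φ = -22.91730003°, λ = -43.74439992°.
UTM 24S (λ₀ = -39°) forward: E = 13100.640 m, N = 7457772.843 m.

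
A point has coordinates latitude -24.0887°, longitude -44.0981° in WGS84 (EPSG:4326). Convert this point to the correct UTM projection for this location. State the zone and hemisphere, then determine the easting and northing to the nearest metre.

Zone 23S: E 591673 m, N 7335659 m

Longitude -44.0981° lies in the 6° band [-48°, -42°), giving zone 23; latitude is south of the equator, so 23S.
Zone 23 central meridian λ₀ = 6×23 − 183 = -45°; Δλ = +0.9019°.
Transverse Mercator on WGS84 with k₀ = 0.9996 gives E = 591672.776 m, N = 7335658.577 m.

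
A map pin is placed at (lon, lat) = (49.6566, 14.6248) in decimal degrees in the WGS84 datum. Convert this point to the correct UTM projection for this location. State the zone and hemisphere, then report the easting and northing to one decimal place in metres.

Zone 39N: E 355314.1 m, N 1617256.2 m

Longitude 49.6566° lies in the 6° band [48°, 54°), giving zone 39; latitude is north of the equator, so 39N.
Zone 39 central meridian λ₀ = 6×39 − 183 = 51°; Δλ = -1.3434°.
Transverse Mercator on WGS84 with k₀ = 0.9996 gives E = 355314.071 m, N = 1617256.216 m.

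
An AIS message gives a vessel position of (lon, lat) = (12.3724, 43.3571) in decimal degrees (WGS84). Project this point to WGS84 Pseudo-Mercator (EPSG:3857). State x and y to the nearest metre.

x 1377289 m, y 5366485 m

Web Mercator is spherical with R = a = 6378137 m.
x = R·λ = 6378137 × 0.215939116 = 1377289.268 m.
y = R·ln tan(π/4 + φ/2) = 6378137 × 0.841387545 = 5366485.030 m.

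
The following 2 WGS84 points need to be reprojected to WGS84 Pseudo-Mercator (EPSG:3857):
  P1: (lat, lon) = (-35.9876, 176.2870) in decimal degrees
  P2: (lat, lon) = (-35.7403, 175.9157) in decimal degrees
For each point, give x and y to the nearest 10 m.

P1: x 19624180 m, y -4298920 m; P2: x 19582850 m, y -4264950 m

Web Mercator: x = R·λ, y = R·ln tan(π/4+φ/2), R = 6378137 m.
P1 (-35.9876°, 176.2870°) → (19624179.073, -4298915.285) m.
P2 (-35.7403°, 175.9157°) → (19582846.147, -4264945.641) m.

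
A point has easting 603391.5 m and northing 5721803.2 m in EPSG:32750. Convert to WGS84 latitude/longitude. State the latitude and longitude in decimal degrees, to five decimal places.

Zone 50S: λ₀ = 117°, k₀ = 0.9996, false easting 500000 m, false northing 10000000 m.
Meridian distance M = (N − FN)/k₀ = -4279908.8 m.
Inverse transverse Mercator on WGS84 gives φ = -38.64629982°, λ = 118.18809945°.

lat -38.64630°, lon 118.18810°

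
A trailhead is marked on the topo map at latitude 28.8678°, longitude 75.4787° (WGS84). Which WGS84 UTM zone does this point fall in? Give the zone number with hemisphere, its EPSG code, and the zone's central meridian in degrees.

Zone 43N (EPSG:32643), central meridian 75°

UTM zone = ⌊(λ + 180)/6⌋ + 1; 75.4787° ∈ [72°, 78°) → zone 43.
Hemisphere: N (φ ≥ 0).
Central meridian λ₀ = 6×43 − 183 = 75°.
EPSG code: 32643.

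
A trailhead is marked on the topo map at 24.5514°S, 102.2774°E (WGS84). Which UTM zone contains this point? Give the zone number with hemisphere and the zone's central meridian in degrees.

Zone 48S, central meridian 105°

UTM zone = ⌊(λ + 180)/6⌋ + 1; 102.2774° ∈ [102°, 108°) → zone 48.
Hemisphere: S (φ < 0).
Central meridian λ₀ = 6×48 − 183 = 105°.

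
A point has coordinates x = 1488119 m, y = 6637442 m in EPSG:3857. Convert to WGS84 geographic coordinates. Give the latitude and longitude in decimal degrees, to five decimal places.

lat 51.09120°, lon 13.36800°

R = 6378137 m. λ = x/R = 13.36800042°.
φ = 2·arctan(exp(y/R)) − 90° = 2·arctan(2.83107) − 90° = 51.09120096°.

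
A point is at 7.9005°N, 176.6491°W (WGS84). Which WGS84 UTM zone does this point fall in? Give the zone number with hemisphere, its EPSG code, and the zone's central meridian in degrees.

UTM zone = ⌊(λ + 180)/6⌋ + 1; -176.6491° ∈ [-180°, -174°) → zone 1.
Hemisphere: N (φ ≥ 0).
Central meridian λ₀ = 6×1 − 183 = -177°.
EPSG code: 32601.

Zone 1N (EPSG:32601), central meridian -177°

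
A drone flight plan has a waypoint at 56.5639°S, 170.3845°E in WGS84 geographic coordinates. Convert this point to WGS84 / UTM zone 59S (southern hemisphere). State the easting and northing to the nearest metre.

E 462174 m, N 3730987 m

Zone 59 central meridian λ₀ = 6×59 − 183 = 171°; Δλ = -0.6155°.
Transverse Mercator on WGS84 with k₀ = 0.9996 gives E = 462173.709 m, N = 3730987.437 m.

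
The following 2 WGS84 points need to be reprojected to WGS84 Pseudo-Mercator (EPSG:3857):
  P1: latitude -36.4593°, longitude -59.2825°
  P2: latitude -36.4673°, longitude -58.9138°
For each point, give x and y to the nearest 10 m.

P1: x -6599300 m, y -4364010 m; P2: x -6558250 m, y -4365110 m

Web Mercator: x = R·λ, y = R·ln tan(π/4+φ/2), R = 6378137 m.
P1 (-36.4593°, -59.2825°) → (-6599297.713, -4364005.784) m.
P2 (-36.4673°, -58.9138°) → (-6558254.217, -4365113.114) m.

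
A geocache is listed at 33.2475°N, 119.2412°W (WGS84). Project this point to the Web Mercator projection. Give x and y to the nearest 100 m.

Web Mercator is spherical with R = a = 6378137 m.
x = R·λ = 6378137 × -2.081151544 = -13273869.666 m.
y = R·ln tan(π/4 + φ/2) = 6378137 × 0.615885441 = 3928201.716 m.

x -13273900 m, y 3928200 m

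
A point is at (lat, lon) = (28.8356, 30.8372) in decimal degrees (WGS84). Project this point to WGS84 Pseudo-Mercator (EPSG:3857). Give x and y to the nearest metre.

x 3432781 m, y 3354738 m

Web Mercator is spherical with R = a = 6378137 m.
x = R·λ = 6378137 × 0.538210672 = 3432781.401 m.
y = R·ln tan(π/4 + φ/2) = 6378137 × 0.525974621 = 3354738.192 m.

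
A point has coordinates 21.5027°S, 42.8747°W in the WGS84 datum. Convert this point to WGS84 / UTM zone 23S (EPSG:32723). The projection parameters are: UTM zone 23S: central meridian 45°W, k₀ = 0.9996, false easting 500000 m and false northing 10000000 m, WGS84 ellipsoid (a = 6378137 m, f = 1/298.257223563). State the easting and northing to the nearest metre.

E 720169 m, N 7620718 m

Zone 23 central meridian λ₀ = 6×23 − 183 = -45°; Δλ = +2.1253°.
Transverse Mercator on WGS84 with k₀ = 0.9996 gives E = 720169.054 m, N = 7620718.291 m.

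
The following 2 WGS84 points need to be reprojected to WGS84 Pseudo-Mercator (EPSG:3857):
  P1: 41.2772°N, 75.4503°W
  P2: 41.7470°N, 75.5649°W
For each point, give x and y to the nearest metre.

P1: x -8399089 m, y 5053315 m; P2: x -8411846 m, y 5123156 m

Web Mercator: x = R·λ, y = R·ln tan(π/4+φ/2), R = 6378137 m.
P1 (41.2772°, -75.4503°) → (-8399088.976, 5053314.981) m.
P2 (41.7470°, -75.5649°) → (-8411846.190, 5123156.289) m.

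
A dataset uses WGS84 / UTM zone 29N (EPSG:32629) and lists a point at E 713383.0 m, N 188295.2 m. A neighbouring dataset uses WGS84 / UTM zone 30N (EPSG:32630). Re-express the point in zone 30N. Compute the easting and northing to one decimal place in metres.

UTM 29N → geographic: φ = 1.70260032°, λ = -7.08189970°.
UTM 30N (λ₀ = -3°) forward: E = 45599.491 m, N = 188670.591 m.

E 45599.5 m, N 188670.6 m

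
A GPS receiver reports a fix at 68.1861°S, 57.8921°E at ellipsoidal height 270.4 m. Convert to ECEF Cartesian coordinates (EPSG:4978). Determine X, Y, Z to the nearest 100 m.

WGS84: a = 6378137 m, e² = 0.006694380; N(φ) = a/√(1−e²sin²φ) = 6396617.974 m.
X = (N+h)·cosφ·cosλ = 1263433.006 m; Y = (N+h)·cosφ·sinλ = 2013468.023 m; Z = (N(1−e²)+h)·sinφ = -5899088.499 m.

X 1263400 m, Y 2013500 m, Z -5899100 m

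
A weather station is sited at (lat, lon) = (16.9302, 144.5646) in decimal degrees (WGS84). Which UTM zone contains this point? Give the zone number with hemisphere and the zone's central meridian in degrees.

Zone 55N, central meridian 147°

UTM zone = ⌊(λ + 180)/6⌋ + 1; 144.5646° ∈ [144°, 150°) → zone 55.
Hemisphere: N (φ ≥ 0).
Central meridian λ₀ = 6×55 − 183 = 147°.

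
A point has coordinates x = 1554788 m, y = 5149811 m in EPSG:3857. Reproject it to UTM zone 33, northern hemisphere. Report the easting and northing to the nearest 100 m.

Web Mercator inverse (R = 6378137 m) → φ = 41.92539821°, λ = 13.96689824°.
UTM 33N forward: E = 414340.601 m, N = 4642009.355 m.

E 414300 m, N 4642000 m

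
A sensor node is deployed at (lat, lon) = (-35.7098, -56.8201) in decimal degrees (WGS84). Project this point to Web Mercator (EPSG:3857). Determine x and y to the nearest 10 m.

Web Mercator is spherical with R = a = 6378137 m.
x = R·λ = 6378137 × -0.991697826 = -6325184.599 m.
y = R·ln tan(π/4 + φ/2) = 6378137 × -0.668026325 = -4260763.421 m.

x -6325180 m, y -4260760 m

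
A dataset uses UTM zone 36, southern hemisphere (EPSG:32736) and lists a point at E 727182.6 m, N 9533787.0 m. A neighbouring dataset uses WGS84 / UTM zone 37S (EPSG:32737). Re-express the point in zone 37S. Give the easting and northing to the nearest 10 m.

UTM 36S → geographic: φ = -4.21519975°, λ = 35.04669961°.
UTM 37S (λ₀ = 39°) forward: E = 60931.568 m, N = 9532970.624 m.

E 60930 m, N 9532970 m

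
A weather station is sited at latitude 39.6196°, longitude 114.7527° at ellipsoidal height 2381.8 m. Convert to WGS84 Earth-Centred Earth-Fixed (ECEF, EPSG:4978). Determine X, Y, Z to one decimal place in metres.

X -2060679.5 m, Y 4469405.4 m, Z 4047059.7 m

WGS84: a = 6378137 m, e² = 0.006694380; N(φ) = a/√(1−e²sin²φ) = 6386836.171 m.
X = (N+h)·cosφ·cosλ = -2060679.509 m; Y = (N+h)·cosφ·sinλ = 4469405.432 m; Z = (N(1−e²)+h)·sinφ = 4047059.737 m.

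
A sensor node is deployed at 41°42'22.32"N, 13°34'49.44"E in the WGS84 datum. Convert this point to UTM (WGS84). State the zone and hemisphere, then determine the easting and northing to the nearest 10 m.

Longitude 13.5804° lies in the 6° band [12°, 18°), giving zone 33; latitude is north of the equator, so 33N.
Zone 33 central meridian λ₀ = 6×33 − 183 = 15°; Δλ = -1.4196°.
Transverse Mercator on WGS84 with k₀ = 0.9996 gives E = 381891.444 m, N = 4618130.354 m.

Zone 33N: E 381890 m, N 4618130 m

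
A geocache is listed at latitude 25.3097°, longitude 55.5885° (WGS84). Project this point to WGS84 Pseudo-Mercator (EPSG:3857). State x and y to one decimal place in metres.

x 6188083.5 m, y 2913832.5 m

Web Mercator is spherical with R = a = 6378137 m.
x = R·λ = 6378137 × 0.970202351 = 6188083.514 m.
y = R·ln tan(π/4 + φ/2) = 6378137 × 0.456846960 = 2913832.498 m.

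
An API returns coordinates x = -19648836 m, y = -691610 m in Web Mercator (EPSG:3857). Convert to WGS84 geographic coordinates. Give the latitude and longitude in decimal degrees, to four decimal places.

R = 6378137 m. λ = x/R = -176.50849694°.
φ = 2·arctan(exp(y/R)) − 90° = 2·arctan(0.89724) − 90° = -6.20069887°.

lat -6.2007°, lon -176.5085°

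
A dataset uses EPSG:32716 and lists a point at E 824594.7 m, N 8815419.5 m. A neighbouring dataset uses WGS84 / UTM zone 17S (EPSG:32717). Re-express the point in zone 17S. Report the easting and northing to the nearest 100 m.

E 168200 m, N 8815300 m

UTM 16S → geographic: φ = -10.70190021°, λ = -84.03290040°.
UTM 17S (λ₀ = -81°) forward: E = 168200.586 m, N = 8815349.382 m.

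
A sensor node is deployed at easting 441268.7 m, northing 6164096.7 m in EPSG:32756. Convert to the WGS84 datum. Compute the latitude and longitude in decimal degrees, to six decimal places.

lat -34.663400°, lon 152.359000°

Zone 56S: λ₀ = 153°, k₀ = 0.9996, false easting 500000 m, false northing 10000000 m.
Meridian distance M = (N − FN)/k₀ = -3837438.3 m.
Inverse transverse Mercator on WGS84 gives φ = -34.66340003°, λ = 152.35899959°.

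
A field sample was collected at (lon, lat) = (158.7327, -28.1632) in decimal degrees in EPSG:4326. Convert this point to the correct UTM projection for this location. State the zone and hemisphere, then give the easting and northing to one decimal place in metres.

Zone 57S: E 473758.0 m, N 6884690.0 m

Longitude 158.7327° lies in the 6° band [156°, 162°), giving zone 57; latitude is south of the equator, so 57S.
Zone 57 central meridian λ₀ = 6×57 − 183 = 159°; Δλ = -0.2673°.
Transverse Mercator on WGS84 with k₀ = 0.9996 gives E = 473758.039 m, N = 6884690.023 m.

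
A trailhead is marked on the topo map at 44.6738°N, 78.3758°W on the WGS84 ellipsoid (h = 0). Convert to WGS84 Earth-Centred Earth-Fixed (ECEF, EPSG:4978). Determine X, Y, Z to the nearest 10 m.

X 915410 m, Y -4449970 m, Z 4461640 m

WGS84: a = 6378137 m, e² = 0.006694380; N(φ) = a/√(1−e²sin²φ) = 6388716.139 m.
X = (N+h)·cosφ·cosλ = 915406.872 m; Y = (N+h)·cosφ·sinλ = -4449971.540 m; Z = (N(1−e²)+h)·sinφ = 4461642.857 m.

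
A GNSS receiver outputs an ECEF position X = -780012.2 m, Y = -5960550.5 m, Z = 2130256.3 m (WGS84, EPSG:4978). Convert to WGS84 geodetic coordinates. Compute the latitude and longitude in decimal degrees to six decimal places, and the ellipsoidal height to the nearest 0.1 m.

lat 19.634300°, lon -97.455500°, h 1921.6 m

λ = atan2(Y, X) = -97.45549988°; p = √(X²+Y²) = 6011371.0 m.
Bowring's method on WGS84 (a = 6378137 m, b = 6356752.314 m) gives φ = 19.63430015°, h = 1921.598 m.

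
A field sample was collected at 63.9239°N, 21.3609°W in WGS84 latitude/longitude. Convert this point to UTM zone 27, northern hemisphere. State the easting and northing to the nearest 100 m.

E 482300 m, N 7088600 m

Zone 27 central meridian λ₀ = 6×27 − 183 = -21°; Δλ = -0.3609°.
Transverse Mercator on WGS84 with k₀ = 0.9996 gives E = 482299.677 m, N = 7088584.247 m.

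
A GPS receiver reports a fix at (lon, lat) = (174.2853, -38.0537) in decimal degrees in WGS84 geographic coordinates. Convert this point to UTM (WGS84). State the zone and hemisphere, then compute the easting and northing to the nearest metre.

Zone 60S: E 261809 m, N 5784747 m

Longitude 174.2853° lies in the 6° band [174°, 180°), giving zone 60; latitude is south of the equator, so 60S.
Zone 60 central meridian λ₀ = 6×60 − 183 = 177°; Δλ = -2.7147°.
Transverse Mercator on WGS84 with k₀ = 0.9996 gives E = 261808.894 m, N = 5784747.135 m.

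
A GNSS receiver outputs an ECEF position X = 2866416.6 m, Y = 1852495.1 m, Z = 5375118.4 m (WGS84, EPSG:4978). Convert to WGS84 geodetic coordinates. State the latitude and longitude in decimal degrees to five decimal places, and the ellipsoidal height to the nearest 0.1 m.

λ = atan2(Y, X) = 32.87359982°; p = √(X²+Y²) = 3412928.7 m.
Bowring's method on WGS84 (a = 6378137 m, b = 6356752.314 m) gives φ = 57.76029998°, h = 4226.764 m.

lat 57.76030°, lon 32.87360°, h 4226.8 m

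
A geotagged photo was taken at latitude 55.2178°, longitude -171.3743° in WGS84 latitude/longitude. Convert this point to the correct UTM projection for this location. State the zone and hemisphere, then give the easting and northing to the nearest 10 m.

Zone 2N: E 476190 m, N 6119090 m

Longitude -171.3743° lies in the 6° band [-174°, -168°), giving zone 2; latitude is north of the equator, so 2N.
Zone 2 central meridian λ₀ = 6×2 − 183 = -171°; Δλ = -0.3743°.
Transverse Mercator on WGS84 with k₀ = 0.9996 gives E = 476186.510 m, N = 6119092.310 m.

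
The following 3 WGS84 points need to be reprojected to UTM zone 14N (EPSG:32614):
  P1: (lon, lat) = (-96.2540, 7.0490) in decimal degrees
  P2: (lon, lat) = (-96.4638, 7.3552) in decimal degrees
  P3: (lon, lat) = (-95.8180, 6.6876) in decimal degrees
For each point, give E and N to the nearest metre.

P1: E 803380 m, N 780058 m; P2: E 779998 m, N 813809 m; P3: E 851861 m, N 740353 m

UTM zone 14N: λ₀ = -99°, k₀ = 0.9996.
P1 (7.0490°, -96.2540°) → (803380.196, 780058.329) m.
P2 (7.3552°, -96.4638°) → (779997.774, 813809.033) m.
P3 (6.6876°, -95.8180°) → (851860.910, 740353.074) m.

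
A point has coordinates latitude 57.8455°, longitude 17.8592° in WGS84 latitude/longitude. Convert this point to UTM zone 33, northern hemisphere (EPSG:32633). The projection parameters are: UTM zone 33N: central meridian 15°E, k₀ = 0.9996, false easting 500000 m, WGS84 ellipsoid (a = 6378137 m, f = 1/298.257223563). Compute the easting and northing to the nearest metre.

Zone 33 central meridian λ₀ = 6×33 − 183 = 15°; Δλ = +2.8592°.
Transverse Mercator on WGS84 with k₀ = 0.9996 gives E = 669701.841 m, N = 6415095.375 m.

E 669702 m, N 6415095 m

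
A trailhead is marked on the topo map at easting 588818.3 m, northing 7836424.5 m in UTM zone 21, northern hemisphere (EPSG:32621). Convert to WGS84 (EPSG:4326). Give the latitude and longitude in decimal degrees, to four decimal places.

Zone 21N: λ₀ = -57°, k₀ = 0.9996, false easting 500000 m.
Meridian distance M = (N − FN)/k₀ = 7839560.3 m.
Inverse transverse Mercator on WGS84 gives φ = 70.61689984°, λ = -54.60160010°.

lat 70.6169°, lon -54.6016°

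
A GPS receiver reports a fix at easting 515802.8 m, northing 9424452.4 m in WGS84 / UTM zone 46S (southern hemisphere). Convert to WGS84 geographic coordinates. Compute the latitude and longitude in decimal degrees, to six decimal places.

Zone 46S: λ₀ = 93°, k₀ = 0.9996, false easting 500000 m, false northing 10000000 m.
Meridian distance M = (N − FN)/k₀ = -575777.9 m.
Inverse transverse Mercator on WGS84 gives φ = -5.20699982°, λ = 93.14260018°.

lat -5.207000°, lon 93.142600°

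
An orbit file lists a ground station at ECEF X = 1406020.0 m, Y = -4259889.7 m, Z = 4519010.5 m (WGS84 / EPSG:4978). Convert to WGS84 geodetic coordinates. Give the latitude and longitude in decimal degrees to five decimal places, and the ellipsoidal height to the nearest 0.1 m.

lat 45.40290°, lon -71.73400°, h 157.1 m

λ = atan2(Y, X) = -71.73400020°; p = √(X²+Y²) = 4485928.3 m.
Bowring's method on WGS84 (a = 6378137 m, b = 6356752.314 m) gives φ = 45.40290005°, h = 157.076 m.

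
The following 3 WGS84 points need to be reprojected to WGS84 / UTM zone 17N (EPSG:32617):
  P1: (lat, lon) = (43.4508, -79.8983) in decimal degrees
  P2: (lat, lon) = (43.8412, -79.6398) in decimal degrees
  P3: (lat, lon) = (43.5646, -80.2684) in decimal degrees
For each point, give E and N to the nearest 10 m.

P1: E 589140 m, N 4811470 m; P2: E 609340 m, N 4855130 m; P3: E 559080 m, N 4823780 m

UTM zone 17N: λ₀ = -81°, k₀ = 0.9996.
P1 (43.4508°, -79.8983°) → (589138.791, 4811466.768) m.
P2 (43.8412°, -79.6398°) → (609343.701, 4855134.619) m.
P3 (43.5646°, -80.2684°) → (559082.697, 4823775.740) m.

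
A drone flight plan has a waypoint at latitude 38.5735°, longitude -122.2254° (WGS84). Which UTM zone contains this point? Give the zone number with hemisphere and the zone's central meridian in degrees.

Zone 10N, central meridian -123°

UTM zone = ⌊(λ + 180)/6⌋ + 1; -122.2254° ∈ [-126°, -120°) → zone 10.
Hemisphere: N (φ ≥ 0).
Central meridian λ₀ = 6×10 − 183 = -123°.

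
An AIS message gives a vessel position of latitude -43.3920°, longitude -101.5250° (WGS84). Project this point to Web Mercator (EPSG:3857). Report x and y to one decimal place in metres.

x -11301711.3 m, y -5371829.9 m

Web Mercator is spherical with R = a = 6378137 m.
x = R·λ = 6378137 × -1.771945523 = -11301711.303 m.
y = R·ln tan(π/4 + φ/2) = 6378137 × -0.842225537 = -5371829.862 m.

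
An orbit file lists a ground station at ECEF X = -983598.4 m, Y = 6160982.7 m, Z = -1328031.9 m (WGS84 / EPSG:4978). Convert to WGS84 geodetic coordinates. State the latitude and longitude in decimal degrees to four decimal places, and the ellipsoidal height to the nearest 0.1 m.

λ = atan2(Y, X) = 99.07070032°; p = √(X²+Y²) = 6239004.2 m.
Bowring's method on WGS84 (a = 6378137 m, b = 6356752.314 m) gives φ = -12.09520019°, h = 1575.035 m.

lat -12.0952°, lon 99.0707°, h 1575.0 m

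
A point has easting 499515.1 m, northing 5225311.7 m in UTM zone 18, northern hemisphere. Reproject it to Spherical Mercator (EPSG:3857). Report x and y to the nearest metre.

Unproject from UTM 18N (λ₀ = -75°) → φ = 47.18130034°, λ = -75.00639980°.
Web Mercator (R = 6378137 m): x = -8349674.232 m, y = 5971717.275 m.

x -8349674 m, y 5971717 m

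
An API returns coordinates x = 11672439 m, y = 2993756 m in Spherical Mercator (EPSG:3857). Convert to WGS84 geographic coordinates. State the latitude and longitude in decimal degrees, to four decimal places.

R = 6378137 m. λ = x/R = 104.85530357°.
φ = 2·arctan(exp(y/R)) − 90° = 2·arctan(1.59900) − 90° = 25.95699852°.

lat 25.9570°, lon 104.8553°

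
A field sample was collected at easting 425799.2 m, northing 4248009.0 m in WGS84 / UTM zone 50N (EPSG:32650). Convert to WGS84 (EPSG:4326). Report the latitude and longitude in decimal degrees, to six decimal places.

Zone 50N: λ₀ = 117°, k₀ = 0.9996, false easting 500000 m.
Meridian distance M = (N − FN)/k₀ = 4249708.9 m.
Inverse transverse Mercator on WGS84 gives φ = 38.37719992°, λ = 116.15050020°.

lat 38.377200°, lon 116.150500°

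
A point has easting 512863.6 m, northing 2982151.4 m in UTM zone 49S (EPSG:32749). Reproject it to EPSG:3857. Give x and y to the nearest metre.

x 12385017 m, y -9171542 m

Unproject from UTM 49S (λ₀ = 111°) → φ = -63.28930037°, λ = 111.25649970°.
Web Mercator (R = 6378137 m): x = 12385016.894 m, y = -9171542.136 m.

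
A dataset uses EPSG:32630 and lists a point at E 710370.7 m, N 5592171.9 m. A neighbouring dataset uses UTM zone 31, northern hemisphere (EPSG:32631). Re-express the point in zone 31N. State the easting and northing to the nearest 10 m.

E 284380 m, N 5592380 m

UTM 30N → geographic: φ = 50.44379983°, λ = -0.03700031°.
UTM 31N (λ₀ = 3°) forward: E = 284376.230 m, N = 5592384.158 m.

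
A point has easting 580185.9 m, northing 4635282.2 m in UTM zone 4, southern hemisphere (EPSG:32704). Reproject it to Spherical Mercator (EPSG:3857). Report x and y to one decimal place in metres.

x -17579128.7 m, y -6178775.8 m

Unproject from UTM 4S (λ₀ = -159°) → φ = -48.43049962°, λ = -157.91600037°.
Web Mercator (R = 6378137 m): x = -17579128.749 m, y = -6178775.811 m.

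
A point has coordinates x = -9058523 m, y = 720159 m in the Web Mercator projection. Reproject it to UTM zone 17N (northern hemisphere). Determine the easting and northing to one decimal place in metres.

Web Mercator inverse (R = 6378137 m) → φ = 6.45559606°, λ = -81.37409662°.
UTM 17N forward: E = 458634.322 m, N = 713582.758 m.

E 458634.3 m, N 713582.8 m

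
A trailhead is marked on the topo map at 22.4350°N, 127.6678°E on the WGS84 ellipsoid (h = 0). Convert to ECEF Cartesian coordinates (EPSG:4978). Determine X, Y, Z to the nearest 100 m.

X -3604300 m, Y 4668900 m, Z 2419000 m

WGS84: a = 6378137 m, e² = 0.006694380; N(φ) = a/√(1−e²sin²φ) = 6381248.634 m.
X = (N+h)·cosφ·cosλ = -3604329.234 m; Y = (N+h)·cosφ·sinλ = 4668877.625 m; Z = (N(1−e²)+h)·sinφ = 2419005.442 m.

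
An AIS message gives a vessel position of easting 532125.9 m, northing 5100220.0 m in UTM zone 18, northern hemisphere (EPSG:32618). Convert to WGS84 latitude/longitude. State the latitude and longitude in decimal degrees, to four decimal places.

lat 46.0548°, lon -74.5847°

Zone 18N: λ₀ = -75°, k₀ = 0.9996, false easting 500000 m.
Meridian distance M = (N − FN)/k₀ = 5102260.9 m.
Inverse transverse Mercator on WGS84 gives φ = 46.05479993°, λ = -74.58469960°.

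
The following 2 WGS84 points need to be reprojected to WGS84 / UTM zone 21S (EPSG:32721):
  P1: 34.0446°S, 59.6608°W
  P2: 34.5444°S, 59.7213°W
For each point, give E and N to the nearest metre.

UTM zone 21S: λ₀ = -57°, k₀ = 0.9996.
P1 (-34.0446°, -59.6608°) → (254376.175, 6229704.517) m.
P2 (-34.5444°, -59.7213°) → (250274.570, 6174115.021) m.

P1: E 254376 m, N 6229705 m; P2: E 250275 m, N 6174115 m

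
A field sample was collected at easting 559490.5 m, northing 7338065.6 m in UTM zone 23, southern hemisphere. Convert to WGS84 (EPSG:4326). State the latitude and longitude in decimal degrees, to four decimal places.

lat -24.0685°, lon -44.4148°

Zone 23S: λ₀ = -45°, k₀ = 0.9996, false easting 500000 m, false northing 10000000 m.
Meridian distance M = (N − FN)/k₀ = -2662999.6 m.
Inverse transverse Mercator on WGS84 gives φ = -24.06850018°, λ = -44.41479968°.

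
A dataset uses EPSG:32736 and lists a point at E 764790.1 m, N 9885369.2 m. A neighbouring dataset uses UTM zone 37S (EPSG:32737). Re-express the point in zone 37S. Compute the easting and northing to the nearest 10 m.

UTM 36S → geographic: φ = -1.03619975°, λ = 35.37930008°.
UTM 37S (λ₀ = 39°) forward: E = 96902.185 m, N = 9885238.106 m.

E 96900 m, N 9885240 m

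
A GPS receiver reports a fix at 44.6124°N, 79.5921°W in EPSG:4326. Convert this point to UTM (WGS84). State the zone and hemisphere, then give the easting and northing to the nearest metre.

Zone 17N: E 611710 m, N 4940858 m

Longitude -79.5921° lies in the 6° band [-84°, -78°), giving zone 17; latitude is north of the equator, so 17N.
Zone 17 central meridian λ₀ = 6×17 − 183 = -81°; Δλ = +1.4079°.
Transverse Mercator on WGS84 with k₀ = 0.9996 gives E = 611709.804 m, N = 4940858.431 m.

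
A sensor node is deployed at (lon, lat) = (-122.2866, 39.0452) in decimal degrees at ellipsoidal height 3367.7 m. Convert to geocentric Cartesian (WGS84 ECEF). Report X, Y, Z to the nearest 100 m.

WGS84: a = 6378137 m, e² = 0.006694380; N(φ) = a/√(1−e²sin²φ) = 6386625.474 m.
X = (N+h)·cosφ·cosλ = -2650893.853 m; Y = (N+h)·cosφ·sinλ = -4195471.522 m; Z = (N(1−e²)+h)·sinφ = 3998336.859 m.

X -2650900 m, Y -4195500 m, Z 3998300 m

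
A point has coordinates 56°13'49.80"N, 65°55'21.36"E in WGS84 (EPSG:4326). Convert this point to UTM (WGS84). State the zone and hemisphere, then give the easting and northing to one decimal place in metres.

Longitude 65.9226° lies in the 6° band [60°, 66°), giving zone 41; latitude is north of the equator, so 41N.
Zone 41 central meridian λ₀ = 6×41 − 183 = 63°; Δλ = +2.9226°.
Transverse Mercator on WGS84 with k₀ = 0.9996 gives E = 681159.819 m, N = 6235576.287 m.

Zone 41N: E 681159.8 m, N 6235576.3 m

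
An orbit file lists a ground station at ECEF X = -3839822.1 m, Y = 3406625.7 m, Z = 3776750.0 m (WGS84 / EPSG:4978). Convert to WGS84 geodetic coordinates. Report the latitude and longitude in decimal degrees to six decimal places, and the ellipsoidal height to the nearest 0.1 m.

λ = atan2(Y, X) = 138.42109989°; p = √(X²+Y²) = 5133160.1 m.
Bowring's method on WGS84 (a = 6378137 m, b = 6356752.314 m) gives φ = 36.52780013°, h = 2244.655 m.

lat 36.527800°, lon 138.421100°, h 2244.7 m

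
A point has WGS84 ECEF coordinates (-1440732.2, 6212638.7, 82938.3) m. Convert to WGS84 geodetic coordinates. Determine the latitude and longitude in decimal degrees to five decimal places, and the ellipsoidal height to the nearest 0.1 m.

λ = atan2(Y, X) = 103.05630031°; p = √(X²+Y²) = 6377506.5 m.
Bowring's method on WGS84 (a = 6378137 m, b = 6356752.314 m) gives φ = 0.75010004°, h = -87.611 m.

lat 0.75010°, lon 103.05630°, h -87.6 m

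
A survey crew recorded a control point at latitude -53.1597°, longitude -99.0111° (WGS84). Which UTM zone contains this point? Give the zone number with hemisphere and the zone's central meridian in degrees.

Zone 14S, central meridian -99°

UTM zone = ⌊(λ + 180)/6⌋ + 1; -99.0111° ∈ [-102°, -96°) → zone 14.
Hemisphere: S (φ < 0).
Central meridian λ₀ = 6×14 − 183 = -99°.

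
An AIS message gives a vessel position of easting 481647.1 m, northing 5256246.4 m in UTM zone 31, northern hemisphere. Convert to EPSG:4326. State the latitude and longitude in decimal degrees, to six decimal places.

Zone 31N: λ₀ = 3°, k₀ = 0.9996, false easting 500000 m.
Meridian distance M = (N − FN)/k₀ = 5258349.7 m.
Inverse transverse Mercator on WGS84 gives φ = 47.45940039°, λ = 2.75650065°.

lat 47.459400°, lon 2.756501°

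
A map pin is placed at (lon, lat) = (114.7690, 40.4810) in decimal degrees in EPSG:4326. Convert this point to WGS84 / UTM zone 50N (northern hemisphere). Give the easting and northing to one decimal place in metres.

E 310897.8 m, N 4483536.5 m

Zone 50 central meridian λ₀ = 6×50 − 183 = 117°; Δλ = -2.2310°.
Transverse Mercator on WGS84 with k₀ = 0.9996 gives E = 310897.839 m, N = 4483536.512 m.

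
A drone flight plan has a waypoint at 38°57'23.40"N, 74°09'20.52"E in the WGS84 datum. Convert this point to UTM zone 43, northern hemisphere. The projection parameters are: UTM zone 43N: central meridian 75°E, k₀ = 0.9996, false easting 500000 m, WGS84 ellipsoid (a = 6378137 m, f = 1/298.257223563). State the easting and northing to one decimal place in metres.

Zone 43 central meridian λ₀ = 6×43 − 183 = 75°; Δλ = -0.8443°.
Transverse Mercator on WGS84 with k₀ = 0.9996 gives E = 426845.277 m, N = 4312288.257 m.

E 426845.3 m, N 4312288.3 m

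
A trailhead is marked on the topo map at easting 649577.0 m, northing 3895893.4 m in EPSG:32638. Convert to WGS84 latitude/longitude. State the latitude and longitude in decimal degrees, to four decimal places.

Zone 38N: λ₀ = 45°, k₀ = 0.9996, false easting 500000 m.
Meridian distance M = (N − FN)/k₀ = 3897452.4 m.
Inverse transverse Mercator on WGS84 gives φ = 35.19490044°, λ = 46.64299953°.

lat 35.1949°, lon 46.6430°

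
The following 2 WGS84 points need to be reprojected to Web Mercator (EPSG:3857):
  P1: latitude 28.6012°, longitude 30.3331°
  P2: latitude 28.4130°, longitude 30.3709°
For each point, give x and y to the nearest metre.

Web Mercator: x = R·λ, y = R·ln tan(π/4+φ/2), R = 6378137 m.
P1 (28.6012°, 30.3331°) → (3376665.246, 3324984.990) m.
P2 (28.4130°, 30.3709°) → (3380873.123, 3301144.133) m.

P1: x 3376665 m, y 3324985 m; P2: x 3380873 m, y 3301144 m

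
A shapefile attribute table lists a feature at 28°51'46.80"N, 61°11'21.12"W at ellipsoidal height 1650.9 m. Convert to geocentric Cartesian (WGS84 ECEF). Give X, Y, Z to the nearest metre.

X 2694712 m, Y -4899475 m, Z 3061409 m

WGS84: a = 6378137 m, e² = 0.006694380; N(φ) = a/√(1−e²sin²φ) = 6383117.440 m.
X = (N+h)·cosφ·cosλ = 2694711.706 m; Y = (N+h)·cosφ·sinλ = -4899474.563 m; Z = (N(1−e²)+h)·sinφ = 3061408.802 m.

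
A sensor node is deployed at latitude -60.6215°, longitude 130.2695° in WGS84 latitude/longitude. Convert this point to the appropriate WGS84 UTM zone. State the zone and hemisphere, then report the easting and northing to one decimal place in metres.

Longitude 130.2695° lies in the 6° band [126°, 132°), giving zone 52; latitude is south of the equator, so 52S.
Zone 52 central meridian λ₀ = 6×52 − 183 = 129°; Δλ = +1.2695°.
Transverse Mercator on WGS84 with k₀ = 0.9996 gives E = 569474.493 m, N = 3278699.772 m.

Zone 52S: E 569474.5 m, N 3278699.8 m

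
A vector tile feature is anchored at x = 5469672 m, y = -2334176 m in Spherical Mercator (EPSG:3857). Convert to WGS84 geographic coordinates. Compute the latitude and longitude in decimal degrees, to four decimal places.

lat -20.5153°, lon 49.1349°

R = 6378137 m. λ = x/R = 49.13489957°.
φ = 2·arctan(exp(y/R)) − 90° = 2·arctan(0.69353) − 90° = -20.51529795°.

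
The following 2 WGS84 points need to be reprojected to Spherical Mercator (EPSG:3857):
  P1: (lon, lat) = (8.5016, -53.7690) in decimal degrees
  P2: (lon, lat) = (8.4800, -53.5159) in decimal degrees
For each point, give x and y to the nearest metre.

P1: x 946394 m, y -7126528 m; P2: x 943989 m, y -7079001 m

Web Mercator: x = R·λ, y = R·ln tan(π/4+φ/2), R = 6378137 m.
P1 (-53.7690°, 8.5016°) → (946393.783, -7126528.479) m.
P2 (-53.5159°, 8.4800°) → (943989.282, -7079001.477) m.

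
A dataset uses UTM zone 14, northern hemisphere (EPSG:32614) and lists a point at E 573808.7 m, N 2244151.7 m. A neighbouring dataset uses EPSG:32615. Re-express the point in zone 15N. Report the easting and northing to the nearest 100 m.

UTM 14N → geographic: φ = 20.29380015°, λ = -98.29310006°.
UTM 15N (λ₀ = -93°) forward: E = -53253.167 m, N = 2252874.906 m.

E -53300 m, N 2252900 m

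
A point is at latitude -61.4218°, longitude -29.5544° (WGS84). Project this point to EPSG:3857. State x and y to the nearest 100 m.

x -3290000 m, y -8723300 m

Web Mercator is spherical with R = a = 6378137 m.
x = R·λ = 6378137 × -0.515821588 = -3289980.759 m.
y = R·ln tan(π/4 + φ/2) = 6378137 × -1.367691621 = -8723324.532 m.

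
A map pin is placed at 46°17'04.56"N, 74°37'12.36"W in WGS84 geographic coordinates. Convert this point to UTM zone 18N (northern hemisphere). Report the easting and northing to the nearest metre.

Zone 18 central meridian λ₀ = 6×18 − 183 = -75°; Δλ = +0.3799°.
Transverse Mercator on WGS84 with k₀ = 0.9996 gives E = 529265.343 m, N = 5125739.421 m.

E 529265 m, N 5125739 m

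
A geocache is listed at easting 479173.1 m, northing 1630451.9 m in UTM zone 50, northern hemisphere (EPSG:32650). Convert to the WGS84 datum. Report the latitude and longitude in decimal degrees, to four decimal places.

lat 14.7479°, lon 116.8065°

Zone 50N: λ₀ = 117°, k₀ = 0.9996, false easting 500000 m.
Meridian distance M = (N − FN)/k₀ = 1631104.3 m.
Inverse transverse Mercator on WGS84 gives φ = 14.74790023°, λ = 116.80650002°.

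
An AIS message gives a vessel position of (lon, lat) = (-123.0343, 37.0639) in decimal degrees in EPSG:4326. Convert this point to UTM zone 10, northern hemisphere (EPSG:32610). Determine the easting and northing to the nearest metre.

Zone 10 central meridian λ₀ = 6×10 − 183 = -123°; Δλ = -0.0343°.
Transverse Mercator on WGS84 with k₀ = 0.9996 gives E = 496950.677 m, N = 4101961.594 m.

E 496951 m, N 4101962 m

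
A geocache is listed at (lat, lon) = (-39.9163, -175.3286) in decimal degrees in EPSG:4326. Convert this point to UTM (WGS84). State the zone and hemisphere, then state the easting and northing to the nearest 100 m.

Zone 1S: E 642800 m, N 5580200 m

Longitude -175.3286° lies in the 6° band [-180°, -174°), giving zone 1; latitude is south of the equator, so 1S.
Zone 1 central meridian λ₀ = 6×1 − 183 = -177°; Δλ = +1.6714°.
Transverse Mercator on WGS84 with k₀ = 0.9996 gives E = 642847.865 m, N = 5580195.448 m.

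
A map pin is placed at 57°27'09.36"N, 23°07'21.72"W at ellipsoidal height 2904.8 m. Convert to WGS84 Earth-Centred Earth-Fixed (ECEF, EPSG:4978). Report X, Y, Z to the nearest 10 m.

X 3164730 m, Y -1351350 m, Z 5355630 m

WGS84: a = 6378137 m, e² = 0.006694380; N(φ) = a/√(1−e²sin²φ) = 6393360.943 m.
X = (N+h)·cosφ·cosλ = 3164729.521 m; Y = (N+h)·cosφ·sinλ = -1351353.731 m; Z = (N(1−e²)+h)·sinφ = 5355633.055 m.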